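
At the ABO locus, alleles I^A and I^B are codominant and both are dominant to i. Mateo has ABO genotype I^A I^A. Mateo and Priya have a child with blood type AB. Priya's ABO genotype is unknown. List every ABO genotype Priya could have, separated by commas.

I^A I^B, I^B I^B, I^B i

For each candidate genotype of Priya, check whether crossing it with I^A I^A can produce every observed child phenotype.
  I^A I^A → possible child types {A} ✗
  I^A I^B → possible child types {A, AB} ✓
  I^A i → possible child types {A} ✗
  I^B I^B → possible child types {AB} ✓
  I^B i → possible child types {A, AB} ✓
  i i → possible child types {A} ✗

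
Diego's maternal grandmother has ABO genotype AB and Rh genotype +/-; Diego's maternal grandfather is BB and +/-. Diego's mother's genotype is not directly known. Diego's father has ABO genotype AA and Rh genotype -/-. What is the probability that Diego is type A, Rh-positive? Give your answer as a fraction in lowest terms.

1/8

Diego's mother's ABO genotype from AB × BB: 1/2 AB, 1/2 BB.
Crossing each possibility with the father AA and summing P(type A): 1/2·1/2 + 1/2·0 = 1/4.
Similarly for Rh via the mother's Rh distribution: P(Rh+) = 1/2.
Independent loci: 1/4 × 1/2 = 1/8.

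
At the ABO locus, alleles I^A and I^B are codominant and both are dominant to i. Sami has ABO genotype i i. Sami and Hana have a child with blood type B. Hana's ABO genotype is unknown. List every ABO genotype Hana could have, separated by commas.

I^A I^B, I^B I^B, I^B i

For each candidate genotype of Hana, check whether crossing it with i i can produce every observed child phenotype.
  I^A I^A → possible child types {A} ✗
  I^A I^B → possible child types {A, B} ✓
  I^A i → possible child types {O, A} ✗
  I^B I^B → possible child types {B} ✓
  I^B i → possible child types {O, B} ✓
  i i → possible child types {O} ✗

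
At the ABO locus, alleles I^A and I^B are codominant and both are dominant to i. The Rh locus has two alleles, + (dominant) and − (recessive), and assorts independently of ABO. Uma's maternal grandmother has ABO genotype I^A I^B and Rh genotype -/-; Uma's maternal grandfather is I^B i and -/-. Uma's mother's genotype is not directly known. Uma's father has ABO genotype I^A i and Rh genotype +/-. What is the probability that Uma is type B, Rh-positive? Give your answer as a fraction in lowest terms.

1/8

Uma's mother's ABO genotype from I^A I^B × I^B i: 1/4 I^A I^B, 1/4 I^A i, 1/4 I^B I^B, 1/4 I^B i.
Crossing each possibility with the father I^A i and summing P(type B): 1/4·1/4 + 1/4·0 + 1/4·1/2 + 1/4·1/4 = 1/4.
Similarly for Rh via the mother's Rh distribution: P(Rh+) = 1/2.
Independent loci: 1/4 × 1/2 = 1/8.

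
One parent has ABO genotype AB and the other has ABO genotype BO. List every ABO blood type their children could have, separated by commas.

Gametes from AB × BO give offspring ABO genotypes AB, AO, BB, BO, i.e. phenotypes A, B, AB.

A, B, AB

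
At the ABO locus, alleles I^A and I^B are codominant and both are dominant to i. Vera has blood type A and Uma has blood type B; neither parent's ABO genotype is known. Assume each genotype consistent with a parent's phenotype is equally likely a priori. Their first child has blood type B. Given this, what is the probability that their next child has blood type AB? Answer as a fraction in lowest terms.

Possible genotypes: Vera ∈ {I^A I^A, I^A i}; Uma ∈ {I^B I^B, I^B i}.
Weight each parental genotype pair by prior × P(type-B child):
  I^A i × I^B I^B: posterior weight 2/3; P(next child type AB) = 1/2.
  I^A i × I^B i: posterior weight 1/3; P(next child type AB) = 1/4.
Weighted sum = 5/12.

5/12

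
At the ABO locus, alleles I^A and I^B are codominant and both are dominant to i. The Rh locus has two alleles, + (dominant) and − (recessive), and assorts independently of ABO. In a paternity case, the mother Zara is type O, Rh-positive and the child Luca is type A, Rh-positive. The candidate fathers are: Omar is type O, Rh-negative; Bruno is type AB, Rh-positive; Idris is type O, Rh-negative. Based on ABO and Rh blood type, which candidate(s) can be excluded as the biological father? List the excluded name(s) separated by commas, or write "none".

A candidate is excluded only if no genotype consistent with his phenotype could produce a type A, Rh-positive child with a type O, Rh-positive mother.
Omar (type O, Rh-): no genotype consistent with that phenotype can produce a type-A Rh+ child with a type-O mother.
Idris (type O, Rh-): no genotype consistent with that phenotype can produce a type-A Rh+ child with a type-O mother.

Omar, Idris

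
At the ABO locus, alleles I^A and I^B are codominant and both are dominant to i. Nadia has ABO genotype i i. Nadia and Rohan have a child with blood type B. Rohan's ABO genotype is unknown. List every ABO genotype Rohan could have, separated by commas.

I^A I^B, I^B I^B, I^B i

For each candidate genotype of Rohan, check whether crossing it with i i can produce every observed child phenotype.
  I^A I^A → possible child types {A} ✗
  I^A I^B → possible child types {A, B} ✓
  I^A i → possible child types {O, A} ✗
  I^B I^B → possible child types {B} ✓
  I^B i → possible child types {O, B} ✓
  i i → possible child types {O} ✗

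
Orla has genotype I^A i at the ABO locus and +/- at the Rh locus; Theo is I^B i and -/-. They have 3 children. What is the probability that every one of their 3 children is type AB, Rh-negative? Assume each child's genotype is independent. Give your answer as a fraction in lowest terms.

1/512

ABO cross I^A i × I^B i → 1/4 O, 1/4 A, 1/4 B, 1/4 AB.
Rh cross +/- × -/- → 1/2 Rh+, 1/2 Rh-; so P(type AB, Rh-negative) = 1/4 × 1/2 = 1/8 per child.
All 3 independent: (1/8)^3 = 1/512.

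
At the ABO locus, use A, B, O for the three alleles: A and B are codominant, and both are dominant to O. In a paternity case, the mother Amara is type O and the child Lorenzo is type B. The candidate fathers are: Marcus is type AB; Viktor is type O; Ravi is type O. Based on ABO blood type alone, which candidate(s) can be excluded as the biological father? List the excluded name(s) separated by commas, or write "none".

Viktor, Ravi

A candidate is excluded only if no genotype consistent with his phenotype could produce a type B child with a type O mother.
Viktor (type O): no genotype consistent with that phenotype can produce a type-B child with a type-O mother.
Ravi (type O): no genotype consistent with that phenotype can produce a type-B child with a type-O mother.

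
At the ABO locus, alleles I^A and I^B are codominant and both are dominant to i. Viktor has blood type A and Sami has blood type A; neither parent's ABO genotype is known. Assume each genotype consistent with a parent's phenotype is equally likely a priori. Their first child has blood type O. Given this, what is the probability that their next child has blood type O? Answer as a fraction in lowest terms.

1/4

Possible genotypes: Viktor ∈ {I^A I^A, I^A i}; Sami ∈ {I^A I^A, I^A i}.
Weight each parental genotype pair by prior × P(type-O child):
  I^A i × I^A i: posterior weight 1; P(next child type O) = 1/4.
Weighted sum = 1/4.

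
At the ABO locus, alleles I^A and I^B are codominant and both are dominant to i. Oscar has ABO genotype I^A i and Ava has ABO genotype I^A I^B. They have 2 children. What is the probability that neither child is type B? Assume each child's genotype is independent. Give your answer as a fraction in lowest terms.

9/16

ABO cross I^A i × I^A I^B → 1/2 A, 1/4 B, 1/4 AB.
So P(type B) = 1/4 per child.
P(not type B) = 3/4 for one child; (3/4)^2 = 9/16.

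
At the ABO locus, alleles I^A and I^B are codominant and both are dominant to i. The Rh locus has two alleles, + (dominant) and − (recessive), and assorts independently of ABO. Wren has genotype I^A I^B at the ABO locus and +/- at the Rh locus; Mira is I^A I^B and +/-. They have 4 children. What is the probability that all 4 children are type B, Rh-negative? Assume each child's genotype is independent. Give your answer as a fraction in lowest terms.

1/65536

ABO cross I^A I^B × I^A I^B → 1/4 A, 1/4 B, 1/2 AB.
Rh cross +/- × +/- → 3/4 Rh+, 1/4 Rh-; so P(type B, Rh-negative) = 1/4 × 1/4 = 1/16 per child.
All 4 independent: (1/16)^4 = 1/65536.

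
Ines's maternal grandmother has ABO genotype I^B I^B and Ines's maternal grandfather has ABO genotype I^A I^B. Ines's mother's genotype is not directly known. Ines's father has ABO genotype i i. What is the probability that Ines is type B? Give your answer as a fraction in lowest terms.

Ines's mother's ABO genotype from I^B I^B × I^A I^B: 1/2 I^A I^B, 1/2 I^B I^B.
Crossing each possibility with the father i i and summing P(type B): 1/2·1/2 + 1/2·1 = 3/4.

3/4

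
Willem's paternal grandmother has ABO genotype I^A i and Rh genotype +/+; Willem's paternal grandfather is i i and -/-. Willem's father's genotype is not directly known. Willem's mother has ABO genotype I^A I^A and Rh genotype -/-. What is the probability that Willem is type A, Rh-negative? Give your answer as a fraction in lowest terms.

Willem's father's ABO genotype from I^A i × i i: 1/2 I^A i, 1/2 i i.
Crossing each possibility with the mother I^A I^A and summing P(type A): 1/2·1 + 1/2·1 = 1.
Similarly for Rh via the father's Rh distribution: P(Rh-) = 1/2.
Independent loci: 1 × 1/2 = 1/2.

1/2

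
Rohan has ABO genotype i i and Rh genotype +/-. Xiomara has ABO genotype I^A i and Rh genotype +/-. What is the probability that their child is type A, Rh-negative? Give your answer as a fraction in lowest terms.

ABO cross i i × I^A i → offspring phenotypes: 1/2 O, 1/2 A.
Rh cross +/- × +/- → 3/4 Rh+, 1/4 Rh-.
Independent loci: P(type A, Rh-negative) = 1/2 × 1/4 = 1/8.

1/8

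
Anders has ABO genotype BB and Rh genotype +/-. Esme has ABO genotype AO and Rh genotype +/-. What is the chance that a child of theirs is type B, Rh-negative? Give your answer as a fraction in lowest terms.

ABO cross BB × AO → offspring phenotypes: 1/2 B, 1/2 AB.
Rh cross +/- × +/- → 3/4 Rh+, 1/4 Rh-.
Independent loci: P(type B, Rh-negative) = 1/2 × 1/4 = 1/8.

1/8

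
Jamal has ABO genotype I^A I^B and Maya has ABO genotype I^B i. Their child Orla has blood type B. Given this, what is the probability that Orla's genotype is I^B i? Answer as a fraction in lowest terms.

Cross I^A I^B × I^B i → 1/4 I^A I^B, 1/4 I^A i, 1/4 I^B I^B, 1/4 I^B i.
Type-B genotypes among offspring: I^B I^B (1/4), I^B i (1/4); total 1/2.
P(I^B i | type B) = (1/4) / (1/2) = 1/2.

1/2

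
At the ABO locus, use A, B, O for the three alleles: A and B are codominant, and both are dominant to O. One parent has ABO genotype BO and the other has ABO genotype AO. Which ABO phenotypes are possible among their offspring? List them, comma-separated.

Gametes from BO × AO give offspring ABO genotypes AB, AO, BO, OO, i.e. phenotypes O, A, B, AB.

O, A, B, AB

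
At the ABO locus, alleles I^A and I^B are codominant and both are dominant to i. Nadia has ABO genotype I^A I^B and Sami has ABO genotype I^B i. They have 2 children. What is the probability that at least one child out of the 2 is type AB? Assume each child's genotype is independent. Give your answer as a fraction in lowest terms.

ABO cross I^A I^B × I^B i → 1/4 A, 1/2 B, 1/4 AB.
So P(type AB) = 1/4 per child.
P(none) = (3/4)^2 = 9/16; P(at least one) = 1 − 9/16 = 7/16.

7/16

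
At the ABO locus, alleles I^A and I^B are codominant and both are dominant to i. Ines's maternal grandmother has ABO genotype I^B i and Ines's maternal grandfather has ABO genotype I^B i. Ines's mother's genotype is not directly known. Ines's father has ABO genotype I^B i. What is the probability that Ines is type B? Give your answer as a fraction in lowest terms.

Ines's mother's ABO genotype from I^B i × I^B i: 1/4 I^B I^B, 1/2 I^B i, 1/4 i i.
Crossing each possibility with the father I^B i and summing P(type B): 1/4·1 + 1/2·3/4 + 1/4·1/2 = 3/4.

3/4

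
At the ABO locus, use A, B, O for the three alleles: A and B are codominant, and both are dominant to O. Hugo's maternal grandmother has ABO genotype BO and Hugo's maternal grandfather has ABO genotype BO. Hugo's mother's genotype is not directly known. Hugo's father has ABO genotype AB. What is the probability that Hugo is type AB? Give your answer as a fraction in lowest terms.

1/4

Hugo's mother's ABO genotype from BO × BO: 1/4 BB, 1/2 BO, 1/4 OO.
Crossing each possibility with the father AB and summing P(type AB): 1/4·1/2 + 1/2·1/4 + 1/4·0 = 1/4.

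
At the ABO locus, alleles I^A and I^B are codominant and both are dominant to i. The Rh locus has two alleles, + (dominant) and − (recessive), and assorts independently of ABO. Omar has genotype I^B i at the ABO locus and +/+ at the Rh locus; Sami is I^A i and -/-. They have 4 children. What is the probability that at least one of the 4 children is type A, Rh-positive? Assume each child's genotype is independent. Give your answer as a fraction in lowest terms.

175/256

ABO cross I^B i × I^A i → 1/4 O, 1/4 A, 1/4 B, 1/4 AB.
Rh cross +/+ × -/- → 1 Rh+; so P(type A, Rh-positive) = 1/4 × 1 = 1/4 per child.
P(none) = (3/4)^4 = 81/256; P(at least one) = 1 − 81/256 = 175/256.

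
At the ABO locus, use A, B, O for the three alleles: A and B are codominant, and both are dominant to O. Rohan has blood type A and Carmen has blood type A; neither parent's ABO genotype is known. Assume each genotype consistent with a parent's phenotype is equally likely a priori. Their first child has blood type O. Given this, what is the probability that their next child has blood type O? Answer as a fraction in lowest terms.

Possible genotypes: Rohan ∈ {AA, AO}; Carmen ∈ {AA, AO}.
Weight each parental genotype pair by prior × P(type-O child):
  AO × AO: posterior weight 1; P(next child type O) = 1/4.
Weighted sum = 1/4.

1/4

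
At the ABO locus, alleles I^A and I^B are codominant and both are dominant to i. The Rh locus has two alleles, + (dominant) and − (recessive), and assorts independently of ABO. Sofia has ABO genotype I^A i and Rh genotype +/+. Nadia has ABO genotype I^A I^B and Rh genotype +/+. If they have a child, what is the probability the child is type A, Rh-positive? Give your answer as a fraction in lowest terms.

ABO cross I^A i × I^A I^B → offspring phenotypes: 1/2 A, 1/4 B, 1/4 AB.
Rh cross +/+ × +/+ → 1 Rh+.
Independent loci: P(type A, Rh-positive) = 1/2 × 1 = 1/2.

1/2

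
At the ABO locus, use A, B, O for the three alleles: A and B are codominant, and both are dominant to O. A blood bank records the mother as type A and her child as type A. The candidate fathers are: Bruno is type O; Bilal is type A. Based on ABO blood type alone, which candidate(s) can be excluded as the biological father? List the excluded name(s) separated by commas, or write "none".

none

A candidate is excluded only if no genotype consistent with his phenotype could produce a type A child with a type A mother.
Every candidate has at least one consistent genotype combination, so none can be excluded.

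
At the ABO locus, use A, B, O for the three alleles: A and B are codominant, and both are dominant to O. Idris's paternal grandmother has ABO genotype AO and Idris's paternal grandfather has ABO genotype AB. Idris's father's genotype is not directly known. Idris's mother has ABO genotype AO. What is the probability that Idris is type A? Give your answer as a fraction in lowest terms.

5/8

Idris's father's ABO genotype from AO × AB: 1/4 AA, 1/4 AB, 1/4 AO, 1/4 BO.
Crossing each possibility with the mother AO and summing P(type A): 1/4·1 + 1/4·1/2 + 1/4·3/4 + 1/4·1/4 = 5/8.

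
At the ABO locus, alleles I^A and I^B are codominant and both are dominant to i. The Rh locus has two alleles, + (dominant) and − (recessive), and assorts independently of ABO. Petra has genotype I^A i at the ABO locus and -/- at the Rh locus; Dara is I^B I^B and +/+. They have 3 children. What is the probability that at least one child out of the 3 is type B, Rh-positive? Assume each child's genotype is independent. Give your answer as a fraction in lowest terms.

ABO cross I^A i × I^B I^B → 1/2 B, 1/2 AB.
Rh cross -/- × +/+ → 1 Rh+; so P(type B, Rh-positive) = 1/2 × 1 = 1/2 per child.
P(none) = (1/2)^3 = 1/8; P(at least one) = 1 − 1/8 = 7/8.

7/8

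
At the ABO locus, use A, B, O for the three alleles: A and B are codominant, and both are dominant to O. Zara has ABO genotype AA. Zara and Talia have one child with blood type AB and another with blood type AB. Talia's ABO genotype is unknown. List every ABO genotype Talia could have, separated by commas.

AB, BB, BO

For each candidate genotype of Talia, check whether crossing it with AA can produce every observed child phenotype.
  AA → possible child types {A} ✗
  AB → possible child types {A, AB} ✓
  AO → possible child types {A} ✗
  BB → possible child types {AB} ✓
  BO → possible child types {A, AB} ✓
  OO → possible child types {A} ✗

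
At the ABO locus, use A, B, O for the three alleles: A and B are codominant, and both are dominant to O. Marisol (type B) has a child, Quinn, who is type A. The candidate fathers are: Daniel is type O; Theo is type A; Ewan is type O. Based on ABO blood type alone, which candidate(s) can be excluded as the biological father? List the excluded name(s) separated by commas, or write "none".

A candidate is excluded only if no genotype consistent with his phenotype could produce a type A child with a type B mother.
Daniel (type O): no genotype consistent with that phenotype can produce a type-A child with a type-B mother.
Ewan (type O): no genotype consistent with that phenotype can produce a type-A child with a type-B mother.

Daniel, Ewan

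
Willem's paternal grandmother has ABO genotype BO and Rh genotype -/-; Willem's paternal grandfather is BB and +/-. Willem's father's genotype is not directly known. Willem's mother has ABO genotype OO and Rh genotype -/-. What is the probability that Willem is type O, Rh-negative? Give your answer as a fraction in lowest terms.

Willem's father's ABO genotype from BO × BB: 1/2 BB, 1/2 BO.
Crossing each possibility with the mother OO and summing P(type O): 1/2·0 + 1/2·1/2 = 1/4.
Similarly for Rh via the father's Rh distribution: P(Rh-) = 3/4.
Independent loci: 1/4 × 3/4 = 3/16.

3/16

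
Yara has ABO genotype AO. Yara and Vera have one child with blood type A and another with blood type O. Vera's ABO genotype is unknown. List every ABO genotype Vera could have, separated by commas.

For each candidate genotype of Vera, check whether crossing it with AO can produce every observed child phenotype.
  AA → possible child types {A} ✗
  AB → possible child types {A, B, AB} ✗
  AO → possible child types {O, A} ✓
  BB → possible child types {B, AB} ✗
  BO → possible child types {O, A, B, AB} ✓
  OO → possible child types {O, A} ✓

AO, BO, OO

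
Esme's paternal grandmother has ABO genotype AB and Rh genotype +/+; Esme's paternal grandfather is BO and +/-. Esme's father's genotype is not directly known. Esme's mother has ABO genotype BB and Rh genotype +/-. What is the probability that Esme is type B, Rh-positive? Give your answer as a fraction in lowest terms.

21/32

Esme's father's ABO genotype from AB × BO: 1/4 AB, 1/4 AO, 1/4 BB, 1/4 BO.
Crossing each possibility with the mother BB and summing P(type B): 1/4·1/2 + 1/4·1/2 + 1/4·1 + 1/4·1 = 3/4.
Similarly for Rh via the father's Rh distribution: P(Rh+) = 7/8.
Independent loci: 3/4 × 7/8 = 21/32.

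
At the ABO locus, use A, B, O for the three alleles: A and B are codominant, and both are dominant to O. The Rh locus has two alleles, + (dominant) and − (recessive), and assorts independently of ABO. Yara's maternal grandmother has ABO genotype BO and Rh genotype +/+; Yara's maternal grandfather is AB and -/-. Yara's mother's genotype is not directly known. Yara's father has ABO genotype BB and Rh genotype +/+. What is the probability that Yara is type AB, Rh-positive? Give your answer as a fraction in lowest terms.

1/4

Yara's mother's ABO genotype from BO × AB: 1/4 AB, 1/4 AO, 1/4 BB, 1/4 BO.
Crossing each possibility with the father BB and summing P(type AB): 1/4·1/2 + 1/4·1/2 + 1/4·0 + 1/4·0 = 1/4.
Similarly for Rh via the mother's Rh distribution: P(Rh+) = 1.
Independent loci: 1/4 × 1 = 1/4.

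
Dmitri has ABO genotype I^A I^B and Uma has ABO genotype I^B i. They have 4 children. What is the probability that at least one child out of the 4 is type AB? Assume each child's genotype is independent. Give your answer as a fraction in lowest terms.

ABO cross I^A I^B × I^B i → 1/4 A, 1/2 B, 1/4 AB.
So P(type AB) = 1/4 per child.
P(none) = (3/4)^4 = 81/256; P(at least one) = 1 − 81/256 = 175/256.

175/256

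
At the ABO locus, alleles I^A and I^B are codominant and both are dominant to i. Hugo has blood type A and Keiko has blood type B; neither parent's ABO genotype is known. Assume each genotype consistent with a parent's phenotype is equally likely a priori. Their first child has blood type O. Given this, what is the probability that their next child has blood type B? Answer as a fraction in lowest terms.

1/4

Possible genotypes: Hugo ∈ {I^A I^A, I^A i}; Keiko ∈ {I^B I^B, I^B i}.
Weight each parental genotype pair by prior × P(type-O child):
  I^A i × I^B i: posterior weight 1; P(next child type B) = 1/4.
Weighted sum = 1/4.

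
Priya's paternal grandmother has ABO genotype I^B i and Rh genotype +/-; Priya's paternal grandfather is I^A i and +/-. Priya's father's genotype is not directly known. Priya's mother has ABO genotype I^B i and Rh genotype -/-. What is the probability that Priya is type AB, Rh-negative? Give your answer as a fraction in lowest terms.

Priya's father's ABO genotype from I^B i × I^A i: 1/4 I^A I^B, 1/4 I^A i, 1/4 I^B i, 1/4 i i.
Crossing each possibility with the mother I^B i and summing P(type AB): 1/4·1/4 + 1/4·1/4 + 1/4·0 + 1/4·0 = 1/8.
Similarly for Rh via the father's Rh distribution: P(Rh-) = 1/2.
Independent loci: 1/8 × 1/2 = 1/16.

1/16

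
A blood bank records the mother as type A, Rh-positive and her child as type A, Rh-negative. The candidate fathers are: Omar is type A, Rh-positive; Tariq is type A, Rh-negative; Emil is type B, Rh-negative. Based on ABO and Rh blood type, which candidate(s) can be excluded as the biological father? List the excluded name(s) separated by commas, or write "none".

A candidate is excluded only if no genotype consistent with his phenotype could produce a type A, Rh-negative child with a type A, Rh-positive mother.
Every candidate has at least one consistent genotype combination, so none can be excluded.

none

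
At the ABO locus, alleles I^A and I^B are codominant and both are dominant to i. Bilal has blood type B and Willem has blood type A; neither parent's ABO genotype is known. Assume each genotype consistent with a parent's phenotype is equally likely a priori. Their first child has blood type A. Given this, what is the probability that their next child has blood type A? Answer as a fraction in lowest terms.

Possible genotypes: Bilal ∈ {I^B I^B, I^B i}; Willem ∈ {I^A I^A, I^A i}.
Weight each parental genotype pair by prior × P(type-A child):
  I^B i × I^A I^A: posterior weight 2/3; P(next child type A) = 1/2.
  I^B i × I^A i: posterior weight 1/3; P(next child type A) = 1/4.
Weighted sum = 5/12.

5/12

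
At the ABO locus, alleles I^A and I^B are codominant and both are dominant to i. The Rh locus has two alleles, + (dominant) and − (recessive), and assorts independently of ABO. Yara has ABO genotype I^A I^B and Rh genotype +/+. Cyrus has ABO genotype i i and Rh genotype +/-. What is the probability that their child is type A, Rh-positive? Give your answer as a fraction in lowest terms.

ABO cross I^A I^B × i i → offspring phenotypes: 1/2 A, 1/2 B.
Rh cross +/+ × +/- → 1 Rh+.
Independent loci: P(type A, Rh-positive) = 1/2 × 1 = 1/2.

1/2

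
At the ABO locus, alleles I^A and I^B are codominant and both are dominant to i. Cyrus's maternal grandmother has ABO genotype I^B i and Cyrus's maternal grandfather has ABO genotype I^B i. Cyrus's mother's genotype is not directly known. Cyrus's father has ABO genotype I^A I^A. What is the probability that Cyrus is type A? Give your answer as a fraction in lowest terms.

1/2

Cyrus's mother's ABO genotype from I^B i × I^B i: 1/4 I^B I^B, 1/2 I^B i, 1/4 i i.
Crossing each possibility with the father I^A I^A and summing P(type A): 1/4·0 + 1/2·1/2 + 1/4·1 = 1/2.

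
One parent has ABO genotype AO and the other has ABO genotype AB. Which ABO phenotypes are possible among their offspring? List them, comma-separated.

A, B, AB

Gametes from AO × AB give offspring ABO genotypes AA, AB, AO, BO, i.e. phenotypes A, B, AB.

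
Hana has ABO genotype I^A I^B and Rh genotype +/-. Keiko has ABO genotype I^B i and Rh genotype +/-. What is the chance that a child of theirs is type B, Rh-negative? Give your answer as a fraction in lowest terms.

1/8

ABO cross I^A I^B × I^B i → offspring phenotypes: 1/4 A, 1/2 B, 1/4 AB.
Rh cross +/- × +/- → 3/4 Rh+, 1/4 Rh-.
Independent loci: P(type B, Rh-negative) = 1/2 × 1/4 = 1/8.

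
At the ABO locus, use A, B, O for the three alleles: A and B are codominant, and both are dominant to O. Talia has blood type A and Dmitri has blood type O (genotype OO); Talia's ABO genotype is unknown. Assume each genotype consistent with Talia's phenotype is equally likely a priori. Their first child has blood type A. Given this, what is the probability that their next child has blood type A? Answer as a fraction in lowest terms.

Possible genotypes: Talia ∈ {AA, AO}; Dmitri ∈ {OO}.
Weight each parental genotype pair by prior × P(type-A child):
  AA × OO: posterior weight 2/3; P(next child type A) = 1.
  AO × OO: posterior weight 1/3; P(next child type A) = 1/2.
Weighted sum = 5/6.

5/6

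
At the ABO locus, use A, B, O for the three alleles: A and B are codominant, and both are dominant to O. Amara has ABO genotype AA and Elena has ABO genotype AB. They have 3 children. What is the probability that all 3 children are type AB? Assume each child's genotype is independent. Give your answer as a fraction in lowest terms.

ABO cross AA × AB → 1/2 A, 1/2 AB.
So P(type AB) = 1/2 per child.
All 3 independent: (1/2)^3 = 1/8.

1/8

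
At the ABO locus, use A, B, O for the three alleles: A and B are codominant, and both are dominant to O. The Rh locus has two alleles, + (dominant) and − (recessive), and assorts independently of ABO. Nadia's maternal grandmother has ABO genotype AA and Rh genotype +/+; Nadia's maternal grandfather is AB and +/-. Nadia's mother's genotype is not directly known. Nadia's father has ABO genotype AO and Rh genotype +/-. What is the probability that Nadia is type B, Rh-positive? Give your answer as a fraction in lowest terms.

7/64

Nadia's mother's ABO genotype from AA × AB: 1/2 AA, 1/2 AB.
Crossing each possibility with the father AO and summing P(type B): 1/2·0 + 1/2·1/4 = 1/8.
Similarly for Rh via the mother's Rh distribution: P(Rh+) = 7/8.
Independent loci: 1/8 × 7/8 = 7/64.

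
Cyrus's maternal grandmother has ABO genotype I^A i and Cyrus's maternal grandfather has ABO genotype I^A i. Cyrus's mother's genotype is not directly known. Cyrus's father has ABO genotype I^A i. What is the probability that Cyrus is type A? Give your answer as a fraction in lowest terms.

Cyrus's mother's ABO genotype from I^A i × I^A i: 1/4 I^A I^A, 1/2 I^A i, 1/4 i i.
Crossing each possibility with the father I^A i and summing P(type A): 1/4·1 + 1/2·3/4 + 1/4·1/2 = 3/4.

3/4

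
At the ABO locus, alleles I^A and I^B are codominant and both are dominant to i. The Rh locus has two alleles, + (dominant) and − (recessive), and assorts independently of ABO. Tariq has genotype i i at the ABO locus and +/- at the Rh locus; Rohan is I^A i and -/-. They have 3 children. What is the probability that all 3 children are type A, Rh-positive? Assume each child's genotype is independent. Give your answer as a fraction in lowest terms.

1/64

ABO cross i i × I^A i → 1/2 O, 1/2 A.
Rh cross +/- × -/- → 1/2 Rh+, 1/2 Rh-; so P(type A, Rh-positive) = 1/2 × 1/2 = 1/4 per child.
All 3 independent: (1/4)^3 = 1/64.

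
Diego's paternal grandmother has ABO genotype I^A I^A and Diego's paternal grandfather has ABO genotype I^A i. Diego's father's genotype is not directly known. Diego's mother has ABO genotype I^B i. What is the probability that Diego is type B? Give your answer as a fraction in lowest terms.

Diego's father's ABO genotype from I^A I^A × I^A i: 1/2 I^A I^A, 1/2 I^A i.
Crossing each possibility with the mother I^B i and summing P(type B): 1/2·0 + 1/2·1/4 = 1/8.

1/8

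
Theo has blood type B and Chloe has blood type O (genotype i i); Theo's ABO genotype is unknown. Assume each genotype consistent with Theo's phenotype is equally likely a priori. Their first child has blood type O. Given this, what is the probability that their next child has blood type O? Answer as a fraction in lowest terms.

Possible genotypes: Theo ∈ {I^B I^B, I^B i}; Chloe ∈ {i i}.
Weight each parental genotype pair by prior × P(type-O child):
  I^B i × i i: posterior weight 1; P(next child type O) = 1/2.
Weighted sum = 1/2.

1/2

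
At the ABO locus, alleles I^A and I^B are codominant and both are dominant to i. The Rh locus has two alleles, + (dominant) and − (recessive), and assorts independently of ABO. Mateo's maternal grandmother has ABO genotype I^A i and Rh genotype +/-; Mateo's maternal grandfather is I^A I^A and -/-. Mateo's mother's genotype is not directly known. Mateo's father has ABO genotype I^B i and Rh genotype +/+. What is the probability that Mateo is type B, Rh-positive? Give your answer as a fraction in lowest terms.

1/8

Mateo's mother's ABO genotype from I^A i × I^A I^A: 1/2 I^A I^A, 1/2 I^A i.
Crossing each possibility with the father I^B i and summing P(type B): 1/2·0 + 1/2·1/4 = 1/8.
Similarly for Rh via the mother's Rh distribution: P(Rh+) = 1.
Independent loci: 1/8 × 1 = 1/8.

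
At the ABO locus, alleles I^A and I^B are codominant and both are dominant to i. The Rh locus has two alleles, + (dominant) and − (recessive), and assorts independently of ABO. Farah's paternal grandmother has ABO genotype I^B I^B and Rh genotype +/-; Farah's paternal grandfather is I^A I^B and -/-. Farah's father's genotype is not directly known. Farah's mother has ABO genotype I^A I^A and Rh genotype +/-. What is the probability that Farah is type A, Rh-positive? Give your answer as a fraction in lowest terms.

Farah's father's ABO genotype from I^B I^B × I^A I^B: 1/2 I^A I^B, 1/2 I^B I^B.
Crossing each possibility with the mother I^A I^A and summing P(type A): 1/2·1/2 + 1/2·0 = 1/4.
Similarly for Rh via the father's Rh distribution: P(Rh+) = 5/8.
Independent loci: 1/4 × 5/8 = 5/32.

5/32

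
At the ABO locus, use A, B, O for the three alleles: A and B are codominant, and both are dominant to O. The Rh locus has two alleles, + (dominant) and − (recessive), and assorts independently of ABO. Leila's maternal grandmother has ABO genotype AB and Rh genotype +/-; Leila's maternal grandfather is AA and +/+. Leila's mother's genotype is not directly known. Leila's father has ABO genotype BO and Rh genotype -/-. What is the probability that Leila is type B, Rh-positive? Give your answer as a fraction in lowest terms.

3/16

Leila's mother's ABO genotype from AB × AA: 1/2 AA, 1/2 AB.
Crossing each possibility with the father BO and summing P(type B): 1/2·0 + 1/2·1/2 = 1/4.
Similarly for Rh via the mother's Rh distribution: P(Rh+) = 3/4.
Independent loci: 1/4 × 3/4 = 3/16.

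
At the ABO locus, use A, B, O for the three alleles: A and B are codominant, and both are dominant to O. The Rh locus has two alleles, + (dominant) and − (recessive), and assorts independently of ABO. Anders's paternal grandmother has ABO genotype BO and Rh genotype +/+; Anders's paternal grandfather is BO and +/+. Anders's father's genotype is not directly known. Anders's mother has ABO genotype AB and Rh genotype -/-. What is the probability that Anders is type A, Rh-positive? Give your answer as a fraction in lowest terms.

Anders's father's ABO genotype from BO × BO: 1/4 BB, 1/2 BO, 1/4 OO.
Crossing each possibility with the mother AB and summing P(type A): 1/4·0 + 1/2·1/4 + 1/4·1/2 = 1/4.
Similarly for Rh via the father's Rh distribution: P(Rh+) = 1.
Independent loci: 1/4 × 1 = 1/4.

1/4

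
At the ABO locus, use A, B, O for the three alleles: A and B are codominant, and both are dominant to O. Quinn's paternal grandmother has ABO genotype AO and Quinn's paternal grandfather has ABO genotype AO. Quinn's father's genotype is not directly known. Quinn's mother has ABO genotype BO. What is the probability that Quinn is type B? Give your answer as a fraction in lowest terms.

1/4

Quinn's father's ABO genotype from AO × AO: 1/4 AA, 1/2 AO, 1/4 OO.
Crossing each possibility with the mother BO and summing P(type B): 1/4·0 + 1/2·1/4 + 1/4·1/2 = 1/4.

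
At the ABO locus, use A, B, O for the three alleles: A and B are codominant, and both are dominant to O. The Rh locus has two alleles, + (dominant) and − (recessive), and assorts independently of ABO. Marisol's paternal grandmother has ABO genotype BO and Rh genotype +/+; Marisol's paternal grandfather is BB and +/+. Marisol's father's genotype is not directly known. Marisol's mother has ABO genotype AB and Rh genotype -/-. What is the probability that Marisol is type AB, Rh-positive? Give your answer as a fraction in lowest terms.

3/8

Marisol's father's ABO genotype from BO × BB: 1/2 BB, 1/2 BO.
Crossing each possibility with the mother AB and summing P(type AB): 1/2·1/2 + 1/2·1/4 = 3/8.
Similarly for Rh via the father's Rh distribution: P(Rh+) = 1.
Independent loci: 3/8 × 1 = 3/8.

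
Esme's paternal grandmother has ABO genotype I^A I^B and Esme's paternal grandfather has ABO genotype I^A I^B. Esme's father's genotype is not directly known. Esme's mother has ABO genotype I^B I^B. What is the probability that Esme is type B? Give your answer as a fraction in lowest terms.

1/2

Esme's father's ABO genotype from I^A I^B × I^A I^B: 1/4 I^A I^A, 1/2 I^A I^B, 1/4 I^B I^B.
Crossing each possibility with the mother I^B I^B and summing P(type B): 1/4·0 + 1/2·1/2 + 1/4·1 = 1/2.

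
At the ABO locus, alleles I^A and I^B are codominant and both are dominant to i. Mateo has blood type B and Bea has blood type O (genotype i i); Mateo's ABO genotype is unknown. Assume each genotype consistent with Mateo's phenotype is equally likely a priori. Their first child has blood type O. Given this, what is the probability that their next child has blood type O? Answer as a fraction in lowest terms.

Possible genotypes: Mateo ∈ {I^B I^B, I^B i}; Bea ∈ {i i}.
Weight each parental genotype pair by prior × P(type-O child):
  I^B i × i i: posterior weight 1; P(next child type O) = 1/2.
Weighted sum = 1/2.

1/2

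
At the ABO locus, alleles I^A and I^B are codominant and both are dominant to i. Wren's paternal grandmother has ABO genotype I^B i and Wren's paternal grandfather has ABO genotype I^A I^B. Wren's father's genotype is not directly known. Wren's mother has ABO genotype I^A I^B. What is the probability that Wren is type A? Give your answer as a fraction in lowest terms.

Wren's father's ABO genotype from I^B i × I^A I^B: 1/4 I^A I^B, 1/4 I^A i, 1/4 I^B I^B, 1/4 I^B i.
Crossing each possibility with the mother I^A I^B and summing P(type A): 1/4·1/4 + 1/4·1/2 + 1/4·0 + 1/4·1/4 = 1/4.

1/4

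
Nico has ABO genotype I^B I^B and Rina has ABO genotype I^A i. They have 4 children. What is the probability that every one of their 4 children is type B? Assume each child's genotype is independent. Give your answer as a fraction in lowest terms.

1/16

ABO cross I^B I^B × I^A i → 1/2 B, 1/2 AB.
So P(type B) = 1/2 per child.
All 4 independent: (1/2)^4 = 1/16.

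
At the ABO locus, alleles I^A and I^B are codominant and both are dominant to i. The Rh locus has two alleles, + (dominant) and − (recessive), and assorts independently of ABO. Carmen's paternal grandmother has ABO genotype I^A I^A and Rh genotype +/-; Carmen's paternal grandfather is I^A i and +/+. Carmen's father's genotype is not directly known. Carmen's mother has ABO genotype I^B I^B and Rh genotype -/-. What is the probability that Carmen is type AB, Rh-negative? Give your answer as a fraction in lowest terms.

3/16

Carmen's father's ABO genotype from I^A I^A × I^A i: 1/2 I^A I^A, 1/2 I^A i.
Crossing each possibility with the mother I^B I^B and summing P(type AB): 1/2·1 + 1/2·1/2 = 3/4.
Similarly for Rh via the father's Rh distribution: P(Rh-) = 1/4.
Independent loci: 3/4 × 1/4 = 3/16.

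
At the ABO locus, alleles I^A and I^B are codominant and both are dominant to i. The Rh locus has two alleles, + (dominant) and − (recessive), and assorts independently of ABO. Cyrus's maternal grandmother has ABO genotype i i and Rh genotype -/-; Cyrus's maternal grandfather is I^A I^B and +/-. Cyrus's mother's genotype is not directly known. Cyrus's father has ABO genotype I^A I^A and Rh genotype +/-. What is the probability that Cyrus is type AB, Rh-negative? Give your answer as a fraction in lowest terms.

3/32

Cyrus's mother's ABO genotype from i i × I^A I^B: 1/2 I^A i, 1/2 I^B i.
Crossing each possibility with the father I^A I^A and summing P(type AB): 1/2·0 + 1/2·1/2 = 1/4.
Similarly for Rh via the mother's Rh distribution: P(Rh-) = 3/8.
Independent loci: 1/4 × 3/8 = 3/32.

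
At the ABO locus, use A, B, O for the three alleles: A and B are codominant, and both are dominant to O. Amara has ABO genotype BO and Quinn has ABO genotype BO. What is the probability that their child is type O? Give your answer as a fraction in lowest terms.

ABO cross BO × BO → offspring phenotypes: 1/4 O, 3/4 B.
So P(type O) = 1/4.

1/4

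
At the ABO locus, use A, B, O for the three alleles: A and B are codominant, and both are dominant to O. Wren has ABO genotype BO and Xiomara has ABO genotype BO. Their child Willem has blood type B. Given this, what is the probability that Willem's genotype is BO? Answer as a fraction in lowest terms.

Cross BO × BO → 1/4 BB, 1/2 BO, 1/4 OO.
Type-B genotypes among offspring: BB (1/4), BO (1/2); total 3/4.
P(BO | type B) = (1/2) / (3/4) = 2/3.

2/3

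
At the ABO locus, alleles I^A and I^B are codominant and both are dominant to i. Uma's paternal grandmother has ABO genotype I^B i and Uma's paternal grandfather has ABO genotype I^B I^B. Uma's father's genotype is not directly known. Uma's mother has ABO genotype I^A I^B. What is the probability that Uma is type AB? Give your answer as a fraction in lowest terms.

Uma's father's ABO genotype from I^B i × I^B I^B: 1/2 I^B I^B, 1/2 I^B i.
Crossing each possibility with the mother I^A I^B and summing P(type AB): 1/2·1/2 + 1/2·1/4 = 3/8.

3/8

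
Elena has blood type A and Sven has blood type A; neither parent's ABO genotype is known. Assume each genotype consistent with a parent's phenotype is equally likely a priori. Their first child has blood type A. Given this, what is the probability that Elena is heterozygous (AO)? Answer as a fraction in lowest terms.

Possible genotypes: Elena ∈ {AA, AO}; Sven ∈ {AA, AO}.
Weight each parental genotype pair by prior × P(type-A child):
  AA × AA: posterior weight 4/15.
  AA × AO: posterior weight 4/15.
  AO × AA: posterior weight 4/15.
  AO × AO: posterior weight 1/5.
Sum the posterior weight over pairs where Elena is AO: 7/15.

7/15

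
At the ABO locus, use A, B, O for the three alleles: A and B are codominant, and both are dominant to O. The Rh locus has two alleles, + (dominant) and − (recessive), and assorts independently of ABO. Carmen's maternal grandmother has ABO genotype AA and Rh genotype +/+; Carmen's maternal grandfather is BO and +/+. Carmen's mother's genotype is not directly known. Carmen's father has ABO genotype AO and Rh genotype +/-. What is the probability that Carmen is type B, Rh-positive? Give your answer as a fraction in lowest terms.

1/8

Carmen's mother's ABO genotype from AA × BO: 1/2 AB, 1/2 AO.
Crossing each possibility with the father AO and summing P(type B): 1/2·1/4 + 1/2·0 = 1/8.
Similarly for Rh via the mother's Rh distribution: P(Rh+) = 1.
Independent loci: 1/8 × 1 = 1/8.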